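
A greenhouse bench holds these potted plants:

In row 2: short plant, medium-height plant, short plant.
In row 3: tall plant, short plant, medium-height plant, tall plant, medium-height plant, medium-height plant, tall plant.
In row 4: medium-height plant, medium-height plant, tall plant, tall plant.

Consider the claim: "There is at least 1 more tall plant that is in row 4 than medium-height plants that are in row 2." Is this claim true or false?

True

tall plants in row 4: 2.
medium-height plants in row 2: 1.
The claim requires 2 − 1 = 1 ≥ 1, which holds.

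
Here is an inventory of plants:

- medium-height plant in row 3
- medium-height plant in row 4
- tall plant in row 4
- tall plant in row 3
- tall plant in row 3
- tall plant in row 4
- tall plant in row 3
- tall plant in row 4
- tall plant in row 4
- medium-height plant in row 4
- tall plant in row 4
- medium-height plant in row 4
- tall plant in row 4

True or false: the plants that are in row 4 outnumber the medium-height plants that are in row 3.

|plants in row 4| = 9.
|medium-height plants in row 3| = 1.
The claim requires 9 > 1, which holds.

True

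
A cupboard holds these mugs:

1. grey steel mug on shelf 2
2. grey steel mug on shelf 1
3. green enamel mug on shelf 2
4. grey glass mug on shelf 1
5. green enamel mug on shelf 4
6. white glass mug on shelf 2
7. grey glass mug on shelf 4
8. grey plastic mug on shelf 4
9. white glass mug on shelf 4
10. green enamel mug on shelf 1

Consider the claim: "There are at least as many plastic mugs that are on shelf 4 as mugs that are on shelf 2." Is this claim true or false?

plastic mugs on shelf 4: 1.
mugs on shelf 2: 3.
The claim requires 1 ≥ 3, which does not hold.

False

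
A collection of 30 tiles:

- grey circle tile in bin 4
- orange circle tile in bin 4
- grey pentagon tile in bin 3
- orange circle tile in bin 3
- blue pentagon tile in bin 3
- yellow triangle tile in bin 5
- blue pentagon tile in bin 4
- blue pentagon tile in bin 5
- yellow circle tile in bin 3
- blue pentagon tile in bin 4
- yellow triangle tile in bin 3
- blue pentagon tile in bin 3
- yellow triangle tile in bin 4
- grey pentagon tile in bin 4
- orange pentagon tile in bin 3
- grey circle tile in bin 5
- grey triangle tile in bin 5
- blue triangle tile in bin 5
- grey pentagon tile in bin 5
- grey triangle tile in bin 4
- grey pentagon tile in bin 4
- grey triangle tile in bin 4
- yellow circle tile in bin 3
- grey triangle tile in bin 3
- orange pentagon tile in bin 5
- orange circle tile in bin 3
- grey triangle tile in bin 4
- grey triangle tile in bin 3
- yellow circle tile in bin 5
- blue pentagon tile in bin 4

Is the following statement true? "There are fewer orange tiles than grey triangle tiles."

True

|orange tiles| = 5.
|grey triangle tiles| = 6.
The claim requires 5 < 6, which holds.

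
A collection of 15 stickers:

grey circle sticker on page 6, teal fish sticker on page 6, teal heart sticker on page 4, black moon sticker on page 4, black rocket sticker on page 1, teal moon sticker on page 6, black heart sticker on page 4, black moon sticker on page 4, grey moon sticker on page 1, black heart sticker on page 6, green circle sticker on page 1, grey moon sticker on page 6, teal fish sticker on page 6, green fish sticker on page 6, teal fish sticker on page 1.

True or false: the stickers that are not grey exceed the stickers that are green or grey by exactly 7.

|stickers that are not grey| = 12.
|stickers that are green or grey| = 5.
The claim requires 12 − 5 (= 7) to equal 7, which holds.

True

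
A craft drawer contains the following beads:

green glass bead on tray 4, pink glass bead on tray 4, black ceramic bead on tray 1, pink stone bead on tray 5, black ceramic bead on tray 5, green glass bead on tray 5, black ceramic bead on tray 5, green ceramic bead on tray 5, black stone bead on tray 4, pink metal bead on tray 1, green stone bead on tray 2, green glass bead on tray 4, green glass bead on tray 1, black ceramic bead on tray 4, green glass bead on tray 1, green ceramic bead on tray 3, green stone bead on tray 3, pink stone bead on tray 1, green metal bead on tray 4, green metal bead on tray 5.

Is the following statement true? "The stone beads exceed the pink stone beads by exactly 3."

True

|stone beads| = 5.
|pink stone beads| = 2.
The claim requires 5 − 2 (= 3) to equal 3, which holds.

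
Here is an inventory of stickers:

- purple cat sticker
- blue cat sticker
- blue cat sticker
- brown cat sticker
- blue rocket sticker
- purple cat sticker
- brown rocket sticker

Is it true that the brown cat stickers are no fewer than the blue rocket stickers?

True

There is 1 brown cat sticker.
There is 1 blue rocket sticker.
The claim requires 1 ≥ 1, which holds.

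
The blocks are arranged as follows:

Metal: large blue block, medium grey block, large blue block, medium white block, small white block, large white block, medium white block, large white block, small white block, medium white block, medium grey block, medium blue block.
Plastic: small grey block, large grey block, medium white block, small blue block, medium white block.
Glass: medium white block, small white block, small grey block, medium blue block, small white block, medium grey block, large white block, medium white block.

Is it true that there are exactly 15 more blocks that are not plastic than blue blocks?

True

blocks that are not plastic: 20.
blue blocks: 5.
The claim requires 20 − 5 (= 15) to equal 15, which holds.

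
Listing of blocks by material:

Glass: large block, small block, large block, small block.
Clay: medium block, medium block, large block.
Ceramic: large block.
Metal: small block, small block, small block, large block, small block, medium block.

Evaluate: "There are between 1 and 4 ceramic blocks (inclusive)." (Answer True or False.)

There is 1 ceramic block.
The claim requires 1 ≤ 1 ≤ 4, which holds.

True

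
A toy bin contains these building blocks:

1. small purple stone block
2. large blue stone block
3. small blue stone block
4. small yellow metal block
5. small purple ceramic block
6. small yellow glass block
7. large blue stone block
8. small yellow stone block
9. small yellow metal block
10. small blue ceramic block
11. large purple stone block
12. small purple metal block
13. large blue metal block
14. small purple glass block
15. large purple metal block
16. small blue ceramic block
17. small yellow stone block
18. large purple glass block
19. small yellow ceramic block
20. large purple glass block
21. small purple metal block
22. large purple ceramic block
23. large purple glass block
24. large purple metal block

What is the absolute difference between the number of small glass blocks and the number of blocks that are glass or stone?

10

small glass blocks: 2. blocks that are glass or stone: 12.
|2 − 12| = 12 − 2 = 10.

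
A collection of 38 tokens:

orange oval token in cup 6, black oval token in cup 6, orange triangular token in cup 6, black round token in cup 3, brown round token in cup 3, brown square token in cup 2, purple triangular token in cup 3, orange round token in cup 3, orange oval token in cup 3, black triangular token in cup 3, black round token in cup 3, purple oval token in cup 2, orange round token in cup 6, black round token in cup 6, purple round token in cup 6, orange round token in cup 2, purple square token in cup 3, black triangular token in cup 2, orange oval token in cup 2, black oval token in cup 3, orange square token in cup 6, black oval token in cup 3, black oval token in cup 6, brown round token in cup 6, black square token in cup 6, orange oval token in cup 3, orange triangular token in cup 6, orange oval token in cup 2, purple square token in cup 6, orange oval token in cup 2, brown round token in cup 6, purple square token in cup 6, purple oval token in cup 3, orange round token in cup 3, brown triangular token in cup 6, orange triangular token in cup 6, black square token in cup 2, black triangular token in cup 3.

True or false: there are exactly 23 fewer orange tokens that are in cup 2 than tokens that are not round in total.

True

orange tokens in cup 2: 4.
tokens that are not round: 27.
The claim requires 27 − 4 (= 23) to equal 23, which holds.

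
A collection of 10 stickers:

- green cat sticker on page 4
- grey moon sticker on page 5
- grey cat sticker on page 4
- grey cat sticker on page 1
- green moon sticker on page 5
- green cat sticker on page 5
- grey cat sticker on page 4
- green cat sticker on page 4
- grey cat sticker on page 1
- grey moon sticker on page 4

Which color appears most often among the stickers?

grey

Counts by color: grey 6, green 4.
The maximum is 6, held uniquely by grey.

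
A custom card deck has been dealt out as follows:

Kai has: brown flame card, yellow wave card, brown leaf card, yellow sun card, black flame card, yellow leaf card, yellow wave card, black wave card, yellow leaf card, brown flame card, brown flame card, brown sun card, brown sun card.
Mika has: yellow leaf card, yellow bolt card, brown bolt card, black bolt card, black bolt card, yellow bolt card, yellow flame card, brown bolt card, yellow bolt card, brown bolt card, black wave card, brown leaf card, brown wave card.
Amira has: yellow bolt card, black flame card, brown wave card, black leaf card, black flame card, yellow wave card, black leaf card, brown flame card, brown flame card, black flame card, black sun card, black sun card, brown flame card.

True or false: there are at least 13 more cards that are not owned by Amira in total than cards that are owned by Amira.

Count of cards that are not owned by Amira: 26.
Count of cards owned by Amira: 13.
The claim requires 26 − 13 = 13 ≥ 13, which holds.

True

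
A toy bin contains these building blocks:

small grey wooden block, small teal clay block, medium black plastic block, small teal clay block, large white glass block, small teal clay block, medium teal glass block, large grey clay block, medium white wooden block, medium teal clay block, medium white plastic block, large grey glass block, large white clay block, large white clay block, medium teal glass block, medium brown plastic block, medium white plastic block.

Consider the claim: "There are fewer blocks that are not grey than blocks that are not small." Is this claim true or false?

False

blocks that are not grey: 14.
blocks that are not small: 13.
The claim requires 14 < 13, which does not hold.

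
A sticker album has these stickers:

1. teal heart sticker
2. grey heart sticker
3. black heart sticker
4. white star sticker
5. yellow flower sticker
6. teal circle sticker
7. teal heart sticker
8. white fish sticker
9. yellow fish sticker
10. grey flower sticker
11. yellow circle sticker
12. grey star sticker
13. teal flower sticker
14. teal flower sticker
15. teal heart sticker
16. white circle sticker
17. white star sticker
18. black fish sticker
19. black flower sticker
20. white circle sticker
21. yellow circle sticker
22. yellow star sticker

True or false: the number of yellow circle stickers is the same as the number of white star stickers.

|yellow circle stickers| = 2.
|white star stickers| = 2.
The claim requires 2 = 2, which holds.

True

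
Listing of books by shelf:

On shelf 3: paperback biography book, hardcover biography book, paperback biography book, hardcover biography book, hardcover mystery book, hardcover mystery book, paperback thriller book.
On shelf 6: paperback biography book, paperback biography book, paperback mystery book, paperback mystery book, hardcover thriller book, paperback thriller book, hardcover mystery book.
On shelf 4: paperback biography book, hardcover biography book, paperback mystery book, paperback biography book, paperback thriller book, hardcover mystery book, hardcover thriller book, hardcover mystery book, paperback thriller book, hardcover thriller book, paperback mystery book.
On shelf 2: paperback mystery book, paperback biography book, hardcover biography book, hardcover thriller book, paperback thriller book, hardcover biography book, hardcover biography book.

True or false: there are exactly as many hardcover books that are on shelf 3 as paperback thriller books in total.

|hardcover books on shelf 3| = 4.
|paperback thriller books| = 5.
The claim requires 4 = 5, which does not hold.

False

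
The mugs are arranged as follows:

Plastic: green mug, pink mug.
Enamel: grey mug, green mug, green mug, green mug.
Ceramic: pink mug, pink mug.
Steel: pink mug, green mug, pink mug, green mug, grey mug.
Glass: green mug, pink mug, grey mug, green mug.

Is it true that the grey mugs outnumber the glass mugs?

There are 3 grey mugs.
There are 4 glass mugs.
The claim requires 3 > 4, which does not hold.

False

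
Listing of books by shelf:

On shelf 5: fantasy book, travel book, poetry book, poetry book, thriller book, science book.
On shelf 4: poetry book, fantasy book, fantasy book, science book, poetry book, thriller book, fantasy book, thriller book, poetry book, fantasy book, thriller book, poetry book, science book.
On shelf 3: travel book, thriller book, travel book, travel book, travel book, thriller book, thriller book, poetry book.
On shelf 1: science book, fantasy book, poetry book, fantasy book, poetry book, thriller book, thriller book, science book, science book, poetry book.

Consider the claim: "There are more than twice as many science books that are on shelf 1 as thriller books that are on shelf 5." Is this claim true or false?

True

science books on shelf 1: 3.
thriller books on shelf 5: 1.
The claim requires 3 > 2 × 1 = 2, which holds.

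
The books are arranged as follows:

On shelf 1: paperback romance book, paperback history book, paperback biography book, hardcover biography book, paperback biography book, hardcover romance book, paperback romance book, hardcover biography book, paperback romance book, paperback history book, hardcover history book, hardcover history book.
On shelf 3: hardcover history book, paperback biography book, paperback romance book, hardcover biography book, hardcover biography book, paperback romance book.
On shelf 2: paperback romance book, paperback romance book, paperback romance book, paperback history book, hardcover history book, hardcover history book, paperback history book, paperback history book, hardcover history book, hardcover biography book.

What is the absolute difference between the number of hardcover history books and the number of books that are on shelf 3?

0

hardcover history books: 6. books on shelf 3: 6.
|6 − 6| = 6 − 6 = 0.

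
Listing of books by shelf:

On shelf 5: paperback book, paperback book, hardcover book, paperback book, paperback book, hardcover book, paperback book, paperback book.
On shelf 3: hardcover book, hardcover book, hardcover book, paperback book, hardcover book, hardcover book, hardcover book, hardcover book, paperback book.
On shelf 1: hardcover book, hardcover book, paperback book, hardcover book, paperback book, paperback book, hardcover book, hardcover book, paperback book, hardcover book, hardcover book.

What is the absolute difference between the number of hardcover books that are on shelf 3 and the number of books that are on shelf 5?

1

hardcover books on shelf 3: 7. books on shelf 5: 8.
|7 − 8| = 8 − 7 = 1.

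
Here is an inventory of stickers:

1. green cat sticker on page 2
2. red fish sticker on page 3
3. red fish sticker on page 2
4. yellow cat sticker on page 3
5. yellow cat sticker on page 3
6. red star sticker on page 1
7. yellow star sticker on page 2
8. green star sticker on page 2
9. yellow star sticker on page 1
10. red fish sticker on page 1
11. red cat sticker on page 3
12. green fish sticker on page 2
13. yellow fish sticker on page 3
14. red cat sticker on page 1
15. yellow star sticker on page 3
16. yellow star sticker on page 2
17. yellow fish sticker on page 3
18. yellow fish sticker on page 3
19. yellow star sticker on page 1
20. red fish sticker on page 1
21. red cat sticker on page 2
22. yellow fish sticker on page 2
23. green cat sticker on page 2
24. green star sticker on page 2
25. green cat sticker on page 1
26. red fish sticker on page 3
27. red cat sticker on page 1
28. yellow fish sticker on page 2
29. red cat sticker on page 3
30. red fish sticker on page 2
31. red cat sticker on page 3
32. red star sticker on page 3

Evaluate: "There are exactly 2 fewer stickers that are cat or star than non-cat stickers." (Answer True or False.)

False

stickers that are cat or star: 20.
non-cat stickers: 21.
The claim requires 21 − 20 (= 1) to equal 2, which does not hold.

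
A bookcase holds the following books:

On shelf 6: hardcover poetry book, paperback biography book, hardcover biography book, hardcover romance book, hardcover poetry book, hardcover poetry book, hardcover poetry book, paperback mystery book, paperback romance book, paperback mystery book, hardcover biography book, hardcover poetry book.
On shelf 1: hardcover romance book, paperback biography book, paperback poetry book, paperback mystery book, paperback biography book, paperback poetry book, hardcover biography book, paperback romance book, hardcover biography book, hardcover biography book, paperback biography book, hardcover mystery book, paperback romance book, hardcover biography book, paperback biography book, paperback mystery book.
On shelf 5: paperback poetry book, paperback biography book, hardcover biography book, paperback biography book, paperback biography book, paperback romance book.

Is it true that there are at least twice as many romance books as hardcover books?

romance books: 6.
hardcover books: 15.
The claim requires 6 ≥ 2 × 15 = 30, which does not hold.

False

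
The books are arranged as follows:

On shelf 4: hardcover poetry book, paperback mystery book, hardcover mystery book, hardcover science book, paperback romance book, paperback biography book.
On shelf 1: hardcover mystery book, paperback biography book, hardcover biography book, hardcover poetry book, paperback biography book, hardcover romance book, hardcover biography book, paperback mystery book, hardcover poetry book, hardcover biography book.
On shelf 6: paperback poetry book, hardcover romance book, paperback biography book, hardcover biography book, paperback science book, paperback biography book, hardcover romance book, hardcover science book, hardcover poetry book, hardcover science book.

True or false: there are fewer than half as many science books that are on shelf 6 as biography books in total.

There are 3 science books on shelf 6.
There are 9 biography books.
The claim requires 2 × 3 = 6 < 9, which holds.

True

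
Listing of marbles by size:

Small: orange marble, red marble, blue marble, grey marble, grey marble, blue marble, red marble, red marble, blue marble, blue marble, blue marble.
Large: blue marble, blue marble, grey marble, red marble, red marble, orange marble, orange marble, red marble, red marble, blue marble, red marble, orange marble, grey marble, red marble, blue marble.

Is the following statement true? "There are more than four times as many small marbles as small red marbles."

small marbles: 11.
small red marbles: 3.
The claim requires 11 > 4 × 3 = 12, which does not hold.

False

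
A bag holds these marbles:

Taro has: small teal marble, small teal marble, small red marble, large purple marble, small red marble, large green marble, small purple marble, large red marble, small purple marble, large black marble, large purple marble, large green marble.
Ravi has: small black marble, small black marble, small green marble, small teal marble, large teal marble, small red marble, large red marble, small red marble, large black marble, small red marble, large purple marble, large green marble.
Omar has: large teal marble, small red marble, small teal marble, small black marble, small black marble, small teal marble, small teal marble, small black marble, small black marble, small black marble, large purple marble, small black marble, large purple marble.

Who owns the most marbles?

Omar

Counts by owner: Omar→13, Taro→12, Ravi→12.
The maximum is 13, held uniquely by Omar.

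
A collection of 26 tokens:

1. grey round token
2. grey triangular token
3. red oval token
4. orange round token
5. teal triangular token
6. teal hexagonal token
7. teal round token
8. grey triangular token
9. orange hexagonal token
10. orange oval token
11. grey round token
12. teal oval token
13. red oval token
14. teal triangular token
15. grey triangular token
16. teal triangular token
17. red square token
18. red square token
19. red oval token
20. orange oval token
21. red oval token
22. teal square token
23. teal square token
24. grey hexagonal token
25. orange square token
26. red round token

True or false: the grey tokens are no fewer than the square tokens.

True

grey tokens: 6.
square tokens: 5.
The claim requires 6 ≥ 5, which holds.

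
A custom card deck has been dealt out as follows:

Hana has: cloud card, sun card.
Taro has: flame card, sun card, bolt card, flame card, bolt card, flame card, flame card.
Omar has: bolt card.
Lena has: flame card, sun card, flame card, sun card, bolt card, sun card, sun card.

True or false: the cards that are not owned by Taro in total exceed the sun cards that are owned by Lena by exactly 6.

True

Count of cards that are not owned by Taro: 10.
Count of sun cards owned by Lena: 4.
The claim requires 10 − 4 (= 6) to equal 6, which holds.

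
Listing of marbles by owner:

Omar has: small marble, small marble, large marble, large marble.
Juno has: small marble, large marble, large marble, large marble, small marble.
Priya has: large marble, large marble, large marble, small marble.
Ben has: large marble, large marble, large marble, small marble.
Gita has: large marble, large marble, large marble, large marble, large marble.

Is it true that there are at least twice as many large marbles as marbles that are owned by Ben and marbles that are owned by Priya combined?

There are 16 large marbles.
marbles owned by Ben: 4; marbles owned by Priya: 4; combined: 4 + 4 = 8.
The claim requires 16 ≥ 2 × 8 = 16, which holds.

True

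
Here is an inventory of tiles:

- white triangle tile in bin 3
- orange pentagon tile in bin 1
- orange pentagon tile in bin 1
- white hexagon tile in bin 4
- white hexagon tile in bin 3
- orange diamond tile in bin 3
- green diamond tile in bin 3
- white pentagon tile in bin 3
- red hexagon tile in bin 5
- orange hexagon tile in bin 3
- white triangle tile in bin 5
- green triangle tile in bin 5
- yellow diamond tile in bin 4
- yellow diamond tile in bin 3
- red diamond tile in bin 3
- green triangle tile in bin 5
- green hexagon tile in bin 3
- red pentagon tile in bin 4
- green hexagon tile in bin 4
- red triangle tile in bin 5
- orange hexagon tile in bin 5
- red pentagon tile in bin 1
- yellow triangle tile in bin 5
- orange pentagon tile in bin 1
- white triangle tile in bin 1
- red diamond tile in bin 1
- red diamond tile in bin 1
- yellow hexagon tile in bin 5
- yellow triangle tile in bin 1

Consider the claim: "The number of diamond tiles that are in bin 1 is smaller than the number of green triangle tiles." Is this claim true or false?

There are 2 diamond tiles in bin 1.
There are 2 green triangle tiles.
The claim requires 2 < 2, which does not hold.

False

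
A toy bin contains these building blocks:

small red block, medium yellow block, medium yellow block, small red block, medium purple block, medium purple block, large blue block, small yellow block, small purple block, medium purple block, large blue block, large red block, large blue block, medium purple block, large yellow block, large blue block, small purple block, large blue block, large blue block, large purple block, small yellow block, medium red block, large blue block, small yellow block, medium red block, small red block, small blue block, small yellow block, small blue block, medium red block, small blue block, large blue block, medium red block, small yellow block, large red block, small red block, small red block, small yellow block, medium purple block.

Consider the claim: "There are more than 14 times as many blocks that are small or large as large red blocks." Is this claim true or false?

|blocks that are small or large| = 28.
|large red blocks| = 2.
The claim requires 28 > 14 × 2 = 28, which does not hold.

False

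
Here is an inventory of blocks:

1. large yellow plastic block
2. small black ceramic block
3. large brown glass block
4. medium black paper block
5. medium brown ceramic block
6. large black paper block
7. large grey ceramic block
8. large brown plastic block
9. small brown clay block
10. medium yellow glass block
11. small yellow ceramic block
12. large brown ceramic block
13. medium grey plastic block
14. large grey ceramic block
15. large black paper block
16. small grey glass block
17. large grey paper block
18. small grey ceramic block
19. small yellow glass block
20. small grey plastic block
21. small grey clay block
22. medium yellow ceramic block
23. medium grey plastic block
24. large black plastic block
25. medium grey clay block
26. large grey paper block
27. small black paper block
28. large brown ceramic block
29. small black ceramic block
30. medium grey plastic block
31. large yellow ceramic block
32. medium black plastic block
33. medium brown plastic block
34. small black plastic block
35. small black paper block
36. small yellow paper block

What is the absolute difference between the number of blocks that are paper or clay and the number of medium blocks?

1

blocks that are paper or clay: 11. medium blocks: 10.
|11 − 10| = 11 − 10 = 1.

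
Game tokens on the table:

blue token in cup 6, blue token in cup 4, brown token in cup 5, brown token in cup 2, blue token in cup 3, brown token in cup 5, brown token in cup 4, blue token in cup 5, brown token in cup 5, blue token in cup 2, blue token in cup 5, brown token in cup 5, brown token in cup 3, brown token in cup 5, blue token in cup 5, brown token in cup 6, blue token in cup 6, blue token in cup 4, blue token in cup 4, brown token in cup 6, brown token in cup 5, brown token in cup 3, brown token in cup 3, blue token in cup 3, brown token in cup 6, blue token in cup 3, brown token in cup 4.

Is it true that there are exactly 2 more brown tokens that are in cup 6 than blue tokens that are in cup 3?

False

There are 3 brown tokens in cup 6.
There are 3 blue tokens in cup 3.
The claim requires 3 − 3 (= 0) to equal 2, which does not hold.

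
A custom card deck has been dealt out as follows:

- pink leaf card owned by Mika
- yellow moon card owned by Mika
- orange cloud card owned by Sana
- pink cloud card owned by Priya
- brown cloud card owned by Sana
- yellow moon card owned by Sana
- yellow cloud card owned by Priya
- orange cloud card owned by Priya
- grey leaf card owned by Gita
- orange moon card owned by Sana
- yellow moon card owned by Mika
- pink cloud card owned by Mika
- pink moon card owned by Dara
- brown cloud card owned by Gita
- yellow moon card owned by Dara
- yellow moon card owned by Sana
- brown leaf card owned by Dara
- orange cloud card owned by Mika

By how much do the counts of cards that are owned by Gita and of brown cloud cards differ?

cards owned by Gita: 2. brown cloud cards: 2.
|2 − 2| = 2 − 2 = 0.

0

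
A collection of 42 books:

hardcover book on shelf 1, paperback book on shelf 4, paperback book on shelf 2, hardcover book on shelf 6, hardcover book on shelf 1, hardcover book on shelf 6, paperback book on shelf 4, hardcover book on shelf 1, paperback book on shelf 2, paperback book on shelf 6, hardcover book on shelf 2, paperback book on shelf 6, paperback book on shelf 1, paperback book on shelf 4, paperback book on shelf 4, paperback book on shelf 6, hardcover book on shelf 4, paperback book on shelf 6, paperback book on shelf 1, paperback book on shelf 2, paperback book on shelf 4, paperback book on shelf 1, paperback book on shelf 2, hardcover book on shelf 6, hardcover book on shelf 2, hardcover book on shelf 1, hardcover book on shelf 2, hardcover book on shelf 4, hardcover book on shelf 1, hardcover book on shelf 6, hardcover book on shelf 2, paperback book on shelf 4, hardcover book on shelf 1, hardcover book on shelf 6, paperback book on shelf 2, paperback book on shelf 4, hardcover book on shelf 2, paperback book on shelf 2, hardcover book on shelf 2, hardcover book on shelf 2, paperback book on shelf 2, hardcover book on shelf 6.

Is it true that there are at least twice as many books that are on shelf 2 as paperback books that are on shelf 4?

True

books on shelf 2: 14.
paperback books on shelf 4: 7.
The claim requires 14 ≥ 2 × 7 = 14, which holds.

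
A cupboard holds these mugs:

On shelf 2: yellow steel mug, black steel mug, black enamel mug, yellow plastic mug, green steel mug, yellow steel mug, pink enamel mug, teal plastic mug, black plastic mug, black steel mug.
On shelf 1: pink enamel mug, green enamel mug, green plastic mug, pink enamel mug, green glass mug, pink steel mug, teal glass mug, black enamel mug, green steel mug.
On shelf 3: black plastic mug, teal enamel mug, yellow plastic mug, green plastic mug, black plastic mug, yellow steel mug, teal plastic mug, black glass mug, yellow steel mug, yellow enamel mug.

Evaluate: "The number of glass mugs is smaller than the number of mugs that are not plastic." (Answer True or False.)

True

glass mugs: 3.
mugs that are not plastic: 20.
The claim requires 3 < 20, which holds.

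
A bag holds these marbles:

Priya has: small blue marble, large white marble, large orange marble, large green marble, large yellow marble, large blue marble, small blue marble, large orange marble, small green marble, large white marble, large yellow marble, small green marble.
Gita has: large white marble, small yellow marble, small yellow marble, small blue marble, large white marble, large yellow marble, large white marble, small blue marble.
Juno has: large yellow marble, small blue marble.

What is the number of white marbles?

5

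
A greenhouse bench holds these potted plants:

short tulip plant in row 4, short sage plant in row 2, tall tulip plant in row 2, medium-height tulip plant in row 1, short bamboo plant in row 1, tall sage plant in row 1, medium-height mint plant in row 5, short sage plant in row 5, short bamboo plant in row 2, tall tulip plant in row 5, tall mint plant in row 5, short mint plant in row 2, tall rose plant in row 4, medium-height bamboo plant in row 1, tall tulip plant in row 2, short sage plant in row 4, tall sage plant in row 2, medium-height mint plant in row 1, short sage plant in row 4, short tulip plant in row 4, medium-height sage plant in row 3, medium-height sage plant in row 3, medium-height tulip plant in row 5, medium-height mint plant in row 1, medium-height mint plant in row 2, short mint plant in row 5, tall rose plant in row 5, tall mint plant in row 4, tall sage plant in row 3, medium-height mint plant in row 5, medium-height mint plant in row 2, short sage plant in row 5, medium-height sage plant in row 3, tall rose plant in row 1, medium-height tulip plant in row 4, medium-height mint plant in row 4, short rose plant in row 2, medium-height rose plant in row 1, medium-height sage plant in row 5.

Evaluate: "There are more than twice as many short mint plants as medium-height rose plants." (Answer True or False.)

short mint plants: 2.
medium-height rose plants: 1.
The claim requires 2 > 2 × 1 = 2, which does not hold.

False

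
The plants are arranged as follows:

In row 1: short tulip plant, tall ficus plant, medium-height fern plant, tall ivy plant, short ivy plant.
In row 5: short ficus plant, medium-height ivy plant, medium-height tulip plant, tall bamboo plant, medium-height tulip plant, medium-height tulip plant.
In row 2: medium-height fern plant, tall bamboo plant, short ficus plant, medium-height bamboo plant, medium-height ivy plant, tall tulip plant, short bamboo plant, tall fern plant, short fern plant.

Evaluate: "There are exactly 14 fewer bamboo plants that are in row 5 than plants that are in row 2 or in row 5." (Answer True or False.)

|bamboo plants in row 5| = 1.
|plants in row 2 or in row 5| = 15.
The claim requires 15 − 1 (= 14) to equal 14, which holds.

True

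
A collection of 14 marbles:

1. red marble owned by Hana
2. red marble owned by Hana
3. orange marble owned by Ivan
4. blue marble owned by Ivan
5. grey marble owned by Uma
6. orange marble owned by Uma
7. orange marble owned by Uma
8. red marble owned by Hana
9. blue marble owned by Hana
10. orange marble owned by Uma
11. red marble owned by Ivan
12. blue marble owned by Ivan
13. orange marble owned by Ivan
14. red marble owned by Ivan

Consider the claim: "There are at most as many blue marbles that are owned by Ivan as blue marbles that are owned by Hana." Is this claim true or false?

False

Count of blue marbles owned by Ivan: 2.
Count of blue marbles owned by Hana: 1.
The claim requires 2 ≤ 1, which does not hold.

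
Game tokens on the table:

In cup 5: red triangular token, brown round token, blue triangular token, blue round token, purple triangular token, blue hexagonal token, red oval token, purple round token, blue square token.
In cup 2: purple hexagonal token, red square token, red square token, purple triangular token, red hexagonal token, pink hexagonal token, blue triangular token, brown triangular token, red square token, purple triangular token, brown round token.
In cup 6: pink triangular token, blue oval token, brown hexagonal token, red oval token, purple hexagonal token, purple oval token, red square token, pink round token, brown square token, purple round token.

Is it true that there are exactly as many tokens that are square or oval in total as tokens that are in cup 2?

tokens that are square or oval: 10.
tokens in cup 2: 11.
The claim requires 10 = 11, which does not hold.

False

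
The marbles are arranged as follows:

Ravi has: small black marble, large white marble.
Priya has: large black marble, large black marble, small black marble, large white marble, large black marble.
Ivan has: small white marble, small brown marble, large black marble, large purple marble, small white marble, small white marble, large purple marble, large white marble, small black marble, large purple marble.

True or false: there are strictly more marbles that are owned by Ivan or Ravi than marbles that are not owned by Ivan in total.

True

|marbles owned by Ivan or Ravi| = 12.
|marbles that are not owned by Ivan| = 7.
The claim requires 12 > 7, which holds.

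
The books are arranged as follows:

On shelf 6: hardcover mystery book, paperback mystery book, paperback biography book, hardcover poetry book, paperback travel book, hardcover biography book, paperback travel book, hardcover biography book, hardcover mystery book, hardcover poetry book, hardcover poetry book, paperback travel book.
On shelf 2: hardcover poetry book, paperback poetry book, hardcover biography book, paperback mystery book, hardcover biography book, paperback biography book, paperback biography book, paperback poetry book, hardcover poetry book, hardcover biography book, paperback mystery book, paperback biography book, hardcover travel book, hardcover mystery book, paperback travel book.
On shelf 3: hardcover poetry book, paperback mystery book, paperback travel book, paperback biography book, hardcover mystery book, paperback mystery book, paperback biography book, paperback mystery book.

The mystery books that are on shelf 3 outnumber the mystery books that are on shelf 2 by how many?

1

mystery books on shelf 3: 4.
mystery books on shelf 2: 3.
4 − 3 = 1.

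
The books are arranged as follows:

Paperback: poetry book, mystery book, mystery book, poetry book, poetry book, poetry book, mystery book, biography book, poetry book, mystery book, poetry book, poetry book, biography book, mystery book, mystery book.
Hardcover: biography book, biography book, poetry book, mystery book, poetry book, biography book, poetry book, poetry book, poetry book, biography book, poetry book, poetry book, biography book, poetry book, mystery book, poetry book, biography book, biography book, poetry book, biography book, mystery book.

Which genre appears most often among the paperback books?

poetry

Counts by genre (restricted to paperback books): poetry 7, mystery 6, biography 2.
The maximum is 7, held uniquely by poetry.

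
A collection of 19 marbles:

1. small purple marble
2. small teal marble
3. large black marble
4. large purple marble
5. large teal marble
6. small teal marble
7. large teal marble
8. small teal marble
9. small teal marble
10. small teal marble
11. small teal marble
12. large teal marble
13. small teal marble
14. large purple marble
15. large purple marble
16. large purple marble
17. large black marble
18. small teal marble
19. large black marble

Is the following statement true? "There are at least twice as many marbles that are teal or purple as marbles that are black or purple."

True

|marbles that are teal or purple| = 16.
|marbles that are black or purple| = 8.
The claim requires 16 ≥ 2 × 8 = 16, which holds.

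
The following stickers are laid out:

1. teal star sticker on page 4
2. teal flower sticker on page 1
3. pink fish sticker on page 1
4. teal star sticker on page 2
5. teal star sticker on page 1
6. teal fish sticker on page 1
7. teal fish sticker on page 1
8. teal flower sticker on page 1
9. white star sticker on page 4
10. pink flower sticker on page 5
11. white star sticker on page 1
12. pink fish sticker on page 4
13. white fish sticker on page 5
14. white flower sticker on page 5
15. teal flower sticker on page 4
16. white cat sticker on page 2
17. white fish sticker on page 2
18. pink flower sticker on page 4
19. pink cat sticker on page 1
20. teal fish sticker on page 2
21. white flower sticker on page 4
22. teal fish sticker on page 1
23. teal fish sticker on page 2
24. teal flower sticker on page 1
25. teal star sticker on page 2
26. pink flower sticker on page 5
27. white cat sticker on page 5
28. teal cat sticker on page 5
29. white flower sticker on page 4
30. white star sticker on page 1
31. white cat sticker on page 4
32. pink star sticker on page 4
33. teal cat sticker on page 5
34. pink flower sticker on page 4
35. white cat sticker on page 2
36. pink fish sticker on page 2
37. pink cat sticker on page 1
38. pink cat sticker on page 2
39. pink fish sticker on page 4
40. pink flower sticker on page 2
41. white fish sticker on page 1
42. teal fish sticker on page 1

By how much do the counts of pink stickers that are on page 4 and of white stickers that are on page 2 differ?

2

pink stickers on page 4: 5. white stickers on page 2: 3.
|5 − 3| = 5 − 3 = 2.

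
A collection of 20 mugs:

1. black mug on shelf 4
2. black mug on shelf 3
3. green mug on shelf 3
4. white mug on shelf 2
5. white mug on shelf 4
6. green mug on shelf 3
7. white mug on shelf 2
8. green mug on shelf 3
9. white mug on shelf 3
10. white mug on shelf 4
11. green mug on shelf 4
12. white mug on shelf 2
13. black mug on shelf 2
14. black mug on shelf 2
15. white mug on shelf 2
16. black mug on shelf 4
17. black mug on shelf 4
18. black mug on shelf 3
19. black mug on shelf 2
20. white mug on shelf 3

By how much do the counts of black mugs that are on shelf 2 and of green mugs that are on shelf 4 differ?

2

black mugs on shelf 2: 3. green mugs on shelf 4: 1.
|3 − 1| = 3 − 1 = 2.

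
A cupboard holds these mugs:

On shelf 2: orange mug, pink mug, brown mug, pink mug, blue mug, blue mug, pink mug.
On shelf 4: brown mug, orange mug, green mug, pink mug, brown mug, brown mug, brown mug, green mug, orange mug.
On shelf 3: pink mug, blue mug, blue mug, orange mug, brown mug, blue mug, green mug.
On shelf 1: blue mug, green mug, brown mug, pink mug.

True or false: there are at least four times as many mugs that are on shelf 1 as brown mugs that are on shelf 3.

|mugs on shelf 1| = 4.
|brown mugs on shelf 3| = 1.
The claim requires 4 ≥ 4 × 1 = 4, which holds.

True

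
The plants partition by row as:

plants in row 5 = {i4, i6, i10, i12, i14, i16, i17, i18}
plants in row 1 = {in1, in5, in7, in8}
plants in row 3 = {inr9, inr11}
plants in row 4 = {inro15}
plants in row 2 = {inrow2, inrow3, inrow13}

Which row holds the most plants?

row 5

Counts by row: row 5→8, row 1→4, row 2→3, row 3→2, row 4→1.
The maximum is 8, held uniquely by row 5.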